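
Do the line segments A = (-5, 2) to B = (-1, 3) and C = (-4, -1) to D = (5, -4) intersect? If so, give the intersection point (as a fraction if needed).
No (intersection of containing lines falls outside at least one segment)

Parametrize and solve: t = -8/7, s = -13/21. At least one of these is outside [0, 1], so the segments do not intersect.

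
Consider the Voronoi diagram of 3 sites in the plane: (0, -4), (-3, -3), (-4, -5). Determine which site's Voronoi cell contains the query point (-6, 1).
Nearest site = (-3, -3)

The Voronoi cell of site s contains exactly those query points closer to s than to any other site. Compute squared distances from q = (-6, 1) to each site:
  (-3 − -6)² + (-3 − 1)² = 25
  (-4 − -6)² + (-5 − 1)² = 40
  (0 − -6)² + (-4 − 1)² = 61
Minimum is attained by (-3, -3), so q lies in its Voronoi cell.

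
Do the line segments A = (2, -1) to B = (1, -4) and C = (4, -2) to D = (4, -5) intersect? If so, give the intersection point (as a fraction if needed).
No (intersection of containing lines falls outside at least one segment)

Parametrize and solve: t = -2, s = -7/3. At least one of these is outside [0, 1], so the segments do not intersect.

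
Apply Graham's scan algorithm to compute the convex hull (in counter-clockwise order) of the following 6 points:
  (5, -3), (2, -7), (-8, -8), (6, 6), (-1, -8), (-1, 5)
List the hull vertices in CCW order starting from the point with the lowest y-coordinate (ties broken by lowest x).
Hull (CCW) = [(-8, -8), (-1, -8), (2, -7), (5, -3), (6, 6), (-1, 5)]

Graham scan procedure:
  1. Find the pivot p₀ = point with lowest y (tie → lowest x): (-8, -8).
  2. Sort the remaining points by polar angle around p₀.
  3. Walk through sorted points, maintaining a stack; pop the top while the last three entries make a non-left turn (cross product ≤ 0).
  4. Final stack is the convex hull in CCW order: (-8, -8), (-1, -8), (2, -7), (5, -3), (6, 6), (-1, 5).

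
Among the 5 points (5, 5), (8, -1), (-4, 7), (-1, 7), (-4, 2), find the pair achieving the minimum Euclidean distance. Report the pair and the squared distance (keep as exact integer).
Pair = ((-4, 7), (-1, 7)); squared distance = 9

Compute all C(5, 2) = 10 pairwise squared distances (x_i − x_j)² + (y_i − y_j)². The minimum is 9, attained by the pair ((-4, 7), (-1, 7)).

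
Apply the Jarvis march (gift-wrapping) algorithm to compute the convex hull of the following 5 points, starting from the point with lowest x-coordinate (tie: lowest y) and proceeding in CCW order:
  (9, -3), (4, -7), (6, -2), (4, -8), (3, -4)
Hull (CCW) = [(3, -4), (4, -8), (9, -3), (6, -2)]

Jarvis march: at each step, from the current hull vertex p, select the next vertex q as the point such that every other point lies strictly to the left of (or on) the directed line p → q. (Equivalently: for every other point r, the cross product (q − p) × (r − p) ≥ 0.)
Starting point (lowest x, tie lowest y): (3, -4). Wrap until returning to start. Resulting hull: (3, -4), (4, -8), (9, -3), (6, -2).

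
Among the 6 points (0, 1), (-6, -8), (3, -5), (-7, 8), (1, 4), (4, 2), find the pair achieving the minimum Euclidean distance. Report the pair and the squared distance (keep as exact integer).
Pair = ((0, 1), (1, 4)); squared distance = 10

Compute all C(6, 2) = 15 pairwise squared distances (x_i − x_j)² + (y_i − y_j)². The minimum is 10, attained by the pair ((0, 1), (1, 4)).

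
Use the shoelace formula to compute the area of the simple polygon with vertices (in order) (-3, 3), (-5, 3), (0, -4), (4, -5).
Area = 39/2

Shoelace formula: Area = (1/2) |Σ_i (x_i · y_{i+1} − x_{i+1} · y_i)| (indices mod n). Compute each cross term:
  (-3)(3) − (-5)(3) = 6
  (-5)(-4) − (0)(3) = 20
  (0)(-5) − (4)(-4) = 16
  (4)(3) − (-3)(-5) = -3
Sum = 39, so (signed) Area = 39/2 = 39/2, |Area| = 39/2.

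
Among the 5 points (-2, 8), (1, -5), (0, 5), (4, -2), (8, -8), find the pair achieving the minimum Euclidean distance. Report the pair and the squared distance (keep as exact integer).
Pair = ((-2, 8), (0, 5)); squared distance = 13

Compute all C(5, 2) = 10 pairwise squared distances (x_i − x_j)² + (y_i − y_j)². The minimum is 13, attained by the pair ((-2, 8), (0, 5)).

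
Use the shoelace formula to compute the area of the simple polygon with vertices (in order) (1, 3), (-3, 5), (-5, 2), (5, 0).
Area = 19

Shoelace formula: Area = (1/2) |Σ_i (x_i · y_{i+1} − x_{i+1} · y_i)| (indices mod n). Compute each cross term:
  (1)(5) − (-3)(3) = 14
  (-3)(2) − (-5)(5) = 19
  (-5)(0) − (5)(2) = -10
  (5)(3) − (1)(0) = 15
Sum = 38, so (signed) Area = 38/2 = 19, |Area| = 19.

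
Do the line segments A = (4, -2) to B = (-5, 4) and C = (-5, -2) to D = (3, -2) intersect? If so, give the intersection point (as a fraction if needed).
No (intersection of containing lines falls outside at least one segment)

Parametrize and solve: t = 0, s = 9/8. At least one of these is outside [0, 1], so the segments do not intersect.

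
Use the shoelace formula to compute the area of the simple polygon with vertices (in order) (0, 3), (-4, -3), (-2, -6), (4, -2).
Area = 35

Shoelace formula: Area = (1/2) |Σ_i (x_i · y_{i+1} − x_{i+1} · y_i)| (indices mod n). Compute each cross term:
  (0)(-3) − (-4)(3) = 12
  (-4)(-6) − (-2)(-3) = 18
  (-2)(-2) − (4)(-6) = 28
  (4)(3) − (0)(-2) = 12
Sum = 70, so (signed) Area = 70/2 = 35, |Area| = 35.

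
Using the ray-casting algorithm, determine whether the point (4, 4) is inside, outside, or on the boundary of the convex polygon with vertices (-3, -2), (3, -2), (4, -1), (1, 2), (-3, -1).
The point (4, 4) lies strictly outside the polygon

Cast a horizontal ray to the right from the query point and count how many polygon edges it crosses (each edge strictly once or zero times, handled with the usual half-open convention). 
Parity of crossings → even ⇒ outside.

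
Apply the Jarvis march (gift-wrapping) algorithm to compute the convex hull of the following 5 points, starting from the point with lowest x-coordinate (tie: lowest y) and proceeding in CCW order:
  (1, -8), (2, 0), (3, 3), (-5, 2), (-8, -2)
Hull (CCW) = [(-8, -2), (1, -8), (3, 3), (-5, 2)]

Jarvis march: at each step, from the current hull vertex p, select the next vertex q as the point such that every other point lies strictly to the left of (or on) the directed line p → q. (Equivalently: for every other point r, the cross product (q − p) × (r − p) ≥ 0.)
Starting point (lowest x, tie lowest y): (-8, -2). Wrap until returning to start. Resulting hull: (-8, -2), (1, -8), (3, 3), (-5, 2).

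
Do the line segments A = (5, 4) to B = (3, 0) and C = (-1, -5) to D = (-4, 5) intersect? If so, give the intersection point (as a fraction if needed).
No (intersection of containing lines falls outside at least one segment)

Parametrize and solve: t = 87/32, s = -3/16. At least one of these is outside [0, 1], so the segments do not intersect.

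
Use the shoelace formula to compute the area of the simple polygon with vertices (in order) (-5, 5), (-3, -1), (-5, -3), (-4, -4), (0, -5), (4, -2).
Area = 41

Shoelace formula: Area = (1/2) |Σ_i (x_i · y_{i+1} − x_{i+1} · y_i)| (indices mod n). Compute each cross term:
  (-5)(-1) − (-3)(5) = 20
  (-3)(-3) − (-5)(-1) = 4
  (-5)(-4) − (-4)(-3) = 8
  (-4)(-5) − (0)(-4) = 20
  (0)(-2) − (4)(-5) = 20
  (4)(5) − (-5)(-2) = 10
Sum = 82, so (signed) Area = 82/2 = 41, |Area| = 41.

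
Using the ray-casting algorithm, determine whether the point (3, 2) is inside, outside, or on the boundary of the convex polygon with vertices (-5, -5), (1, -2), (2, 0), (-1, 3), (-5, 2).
The point (3, 2) lies strictly outside the polygon

Cast a horizontal ray to the right from the query point and count how many polygon edges it crosses (each edge strictly once or zero times, handled with the usual half-open convention). 
Parity of crossings → even ⇒ outside.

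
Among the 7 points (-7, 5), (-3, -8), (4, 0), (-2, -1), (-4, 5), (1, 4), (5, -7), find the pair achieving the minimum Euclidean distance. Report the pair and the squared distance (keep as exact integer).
Pair = ((-7, 5), (-4, 5)); squared distance = 9

Compute all C(7, 2) = 21 pairwise squared distances (x_i − x_j)² + (y_i − y_j)². The minimum is 9, attained by the pair ((-7, 5), (-4, 5)).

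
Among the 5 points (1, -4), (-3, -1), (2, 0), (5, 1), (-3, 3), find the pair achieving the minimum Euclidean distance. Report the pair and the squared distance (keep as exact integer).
Pair = ((2, 0), (5, 1)); squared distance = 10

Compute all C(5, 2) = 10 pairwise squared distances (x_i − x_j)² + (y_i − y_j)². The minimum is 10, attained by the pair ((2, 0), (5, 1)).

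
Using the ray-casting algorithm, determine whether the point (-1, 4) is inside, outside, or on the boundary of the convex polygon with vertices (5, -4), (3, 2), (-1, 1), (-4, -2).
The point (-1, 4) lies strictly outside the polygon

Cast a horizontal ray to the right from the query point and count how many polygon edges it crosses (each edge strictly once or zero times, handled with the usual half-open convention). 
Parity of crossings → even ⇒ outside.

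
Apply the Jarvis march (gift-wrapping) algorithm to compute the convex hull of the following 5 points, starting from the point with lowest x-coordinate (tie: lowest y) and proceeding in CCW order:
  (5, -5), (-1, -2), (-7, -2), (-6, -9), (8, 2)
Hull (CCW) = [(-7, -2), (-6, -9), (5, -5), (8, 2)]

Jarvis march: at each step, from the current hull vertex p, select the next vertex q as the point such that every other point lies strictly to the left of (or on) the directed line p → q. (Equivalently: for every other point r, the cross product (q − p) × (r − p) ≥ 0.)
Starting point (lowest x, tie lowest y): (-7, -2). Wrap until returning to start. Resulting hull: (-7, -2), (-6, -9), (5, -5), (8, 2).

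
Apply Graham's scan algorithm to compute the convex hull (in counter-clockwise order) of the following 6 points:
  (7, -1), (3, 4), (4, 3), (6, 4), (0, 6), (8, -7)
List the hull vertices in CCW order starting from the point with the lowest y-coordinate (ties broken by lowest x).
Hull (CCW) = [(8, -7), (7, -1), (6, 4), (0, 6)]

Graham scan procedure:
  1. Find the pivot p₀ = point with lowest y (tie → lowest x): (8, -7).
  2. Sort the remaining points by polar angle around p₀.
  3. Walk through sorted points, maintaining a stack; pop the top while the last three entries make a non-left turn (cross product ≤ 0).
  4. Final stack is the convex hull in CCW order: (8, -7), (7, -1), (6, 4), (0, 6).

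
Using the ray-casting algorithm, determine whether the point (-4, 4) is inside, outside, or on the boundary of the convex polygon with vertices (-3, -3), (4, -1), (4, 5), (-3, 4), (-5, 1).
The point (-4, 4) lies strictly outside the polygon

Cast a horizontal ray to the right from the query point and count how many polygon edges it crosses (each edge strictly once or zero times, handled with the usual half-open convention). 
Parity of crossings → even ⇒ outside.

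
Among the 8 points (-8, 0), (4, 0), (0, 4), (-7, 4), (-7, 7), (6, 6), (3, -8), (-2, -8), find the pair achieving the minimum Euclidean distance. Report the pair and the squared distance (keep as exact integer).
Pair = ((-7, 4), (-7, 7)); squared distance = 9

Compute all C(8, 2) = 28 pairwise squared distances (x_i − x_j)² + (y_i − y_j)². The minimum is 9, attained by the pair ((-7, 4), (-7, 7)).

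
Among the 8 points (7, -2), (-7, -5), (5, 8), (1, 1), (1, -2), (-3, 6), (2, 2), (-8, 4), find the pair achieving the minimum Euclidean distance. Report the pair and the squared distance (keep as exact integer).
Pair = ((1, 1), (2, 2)); squared distance = 2

Compute all C(8, 2) = 28 pairwise squared distances (x_i − x_j)² + (y_i − y_j)². The minimum is 2, attained by the pair ((1, 1), (2, 2)).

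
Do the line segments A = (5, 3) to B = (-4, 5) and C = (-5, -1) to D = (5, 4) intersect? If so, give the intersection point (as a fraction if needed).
Yes; intersection at (47/13, 43/13) (t = 2/13 on AB, s = 56/65 on CD)

Parametrize AB as A + t(B − A) = (5 + -9 t, 3 + 2 t) and CD as C + s(D − C) = (-5 + 10 s, -1 + 5 s). Solve the linear system for (t, s). Determinant = 65 ≠ 0, so a unique intersection of the containing lines exists. Solution: t = 2/13, s = 56/65 — both in [0, 1], so the segments cross. Intersection point: (47/13, 43/13).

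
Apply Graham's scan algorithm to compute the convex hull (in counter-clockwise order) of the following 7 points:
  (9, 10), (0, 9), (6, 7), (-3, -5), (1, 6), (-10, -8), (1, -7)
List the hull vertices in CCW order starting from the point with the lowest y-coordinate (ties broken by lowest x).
Hull (CCW) = [(-10, -8), (1, -7), (9, 10), (0, 9)]

Graham scan procedure:
  1. Find the pivot p₀ = point with lowest y (tie → lowest x): (-10, -8).
  2. Sort the remaining points by polar angle around p₀.
  3. Walk through sorted points, maintaining a stack; pop the top while the last three entries make a non-left turn (cross product ≤ 0).
  4. Final stack is the convex hull in CCW order: (-10, -8), (1, -7), (9, 10), (0, 9).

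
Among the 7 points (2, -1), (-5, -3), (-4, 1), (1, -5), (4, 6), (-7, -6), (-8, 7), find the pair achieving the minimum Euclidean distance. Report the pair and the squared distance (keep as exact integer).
Pair = ((-5, -3), (-7, -6)); squared distance = 13

Compute all C(7, 2) = 21 pairwise squared distances (x_i − x_j)² + (y_i − y_j)². The minimum is 13, attained by the pair ((-5, -3), (-7, -6)).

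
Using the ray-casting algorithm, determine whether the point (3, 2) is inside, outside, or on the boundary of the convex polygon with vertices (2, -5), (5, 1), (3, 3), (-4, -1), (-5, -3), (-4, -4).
The point (3, 2) lies strictly inside the polygon

Cast a horizontal ray to the right from the query point and count how many polygon edges it crosses (each edge strictly once or zero times, handled with the usual half-open convention). 
Parity of crossings → odd ⇒ inside.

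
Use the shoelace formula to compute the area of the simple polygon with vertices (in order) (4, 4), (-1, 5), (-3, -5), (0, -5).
Area = 79/2

Shoelace formula: Area = (1/2) |Σ_i (x_i · y_{i+1} − x_{i+1} · y_i)| (indices mod n). Compute each cross term:
  (4)(5) − (-1)(4) = 24
  (-1)(-5) − (-3)(5) = 20
  (-3)(-5) − (0)(-5) = 15
  (0)(4) − (4)(-5) = 20
Sum = 79, so (signed) Area = 79/2 = 79/2, |Area| = 79/2.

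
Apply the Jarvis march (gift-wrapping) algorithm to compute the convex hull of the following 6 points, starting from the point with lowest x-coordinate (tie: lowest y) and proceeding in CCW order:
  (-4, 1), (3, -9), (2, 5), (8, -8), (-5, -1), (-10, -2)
Hull (CCW) = [(-10, -2), (3, -9), (8, -8), (2, 5)]

Jarvis march: at each step, from the current hull vertex p, select the next vertex q as the point such that every other point lies strictly to the left of (or on) the directed line p → q. (Equivalently: for every other point r, the cross product (q − p) × (r − p) ≥ 0.)
Starting point (lowest x, tie lowest y): (-10, -2). Wrap until returning to start. Resulting hull: (-10, -2), (3, -9), (8, -8), (2, 5).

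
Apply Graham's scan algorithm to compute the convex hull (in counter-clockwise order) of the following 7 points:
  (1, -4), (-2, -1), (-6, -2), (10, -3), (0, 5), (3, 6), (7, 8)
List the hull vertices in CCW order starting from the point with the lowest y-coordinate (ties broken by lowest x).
Hull (CCW) = [(1, -4), (10, -3), (7, 8), (0, 5), (-6, -2)]

Graham scan procedure:
  1. Find the pivot p₀ = point with lowest y (tie → lowest x): (1, -4).
  2. Sort the remaining points by polar angle around p₀.
  3. Walk through sorted points, maintaining a stack; pop the top while the last three entries make a non-left turn (cross product ≤ 0).
  4. Final stack is the convex hull in CCW order: (1, -4), (10, -3), (7, 8), (0, 5), (-6, -2).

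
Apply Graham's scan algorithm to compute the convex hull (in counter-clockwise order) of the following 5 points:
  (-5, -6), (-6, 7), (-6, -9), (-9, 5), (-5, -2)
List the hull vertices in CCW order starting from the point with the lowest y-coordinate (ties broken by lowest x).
Hull (CCW) = [(-6, -9), (-5, -6), (-5, -2), (-6, 7), (-9, 5)]

Graham scan procedure:
  1. Find the pivot p₀ = point with lowest y (tie → lowest x): (-6, -9).
  2. Sort the remaining points by polar angle around p₀.
  3. Walk through sorted points, maintaining a stack; pop the top while the last three entries make a non-left turn (cross product ≤ 0).
  4. Final stack is the convex hull in CCW order: (-6, -9), (-5, -6), (-5, -2), (-6, 7), (-9, 5).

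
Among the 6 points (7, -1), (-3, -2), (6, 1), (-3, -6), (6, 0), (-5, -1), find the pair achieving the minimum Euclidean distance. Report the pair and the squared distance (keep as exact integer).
Pair = ((6, 1), (6, 0)); squared distance = 1

Compute all C(6, 2) = 15 pairwise squared distances (x_i − x_j)² + (y_i − y_j)². The minimum is 1, attained by the pair ((6, 1), (6, 0)).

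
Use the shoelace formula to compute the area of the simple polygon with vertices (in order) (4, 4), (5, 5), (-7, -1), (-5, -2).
Area = 27/2

Shoelace formula: Area = (1/2) |Σ_i (x_i · y_{i+1} − x_{i+1} · y_i)| (indices mod n). Compute each cross term:
  (4)(5) − (5)(4) = 0
  (5)(-1) − (-7)(5) = 30
  (-7)(-2) − (-5)(-1) = 9
  (-5)(4) − (4)(-2) = -12
Sum = 27, so (signed) Area = 27/2 = 27/2, |Area| = 27/2.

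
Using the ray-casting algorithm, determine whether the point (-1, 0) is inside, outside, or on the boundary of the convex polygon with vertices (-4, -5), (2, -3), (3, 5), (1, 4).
The point (-1, 0) lies strictly inside the polygon

Cast a horizontal ray to the right from the query point and count how many polygon edges it crosses (each edge strictly once or zero times, handled with the usual half-open convention). 
Parity of crossings → odd ⇒ inside.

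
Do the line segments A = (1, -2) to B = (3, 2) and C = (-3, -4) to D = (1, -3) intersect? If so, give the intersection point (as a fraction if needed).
No (intersection of containing lines falls outside at least one segment)

Parametrize and solve: t = -2/7, s = 6/7. At least one of these is outside [0, 1], so the segments do not intersect.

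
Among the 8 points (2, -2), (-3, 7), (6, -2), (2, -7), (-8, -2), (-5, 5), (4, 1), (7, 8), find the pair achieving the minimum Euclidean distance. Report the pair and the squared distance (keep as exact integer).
Pair = ((-3, 7), (-5, 5)); squared distance = 8

Compute all C(8, 2) = 28 pairwise squared distances (x_i − x_j)² + (y_i − y_j)². The minimum is 8, attained by the pair ((-3, 7), (-5, 5)).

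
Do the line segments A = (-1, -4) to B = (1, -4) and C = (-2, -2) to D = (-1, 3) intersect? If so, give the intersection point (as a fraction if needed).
No (intersection of containing lines falls outside at least one segment)

Parametrize and solve: t = -7/10, s = -2/5. At least one of these is outside [0, 1], so the segments do not intersect.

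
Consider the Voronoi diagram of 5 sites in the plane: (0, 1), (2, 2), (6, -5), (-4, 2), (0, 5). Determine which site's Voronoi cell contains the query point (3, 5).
Nearest site = (0, 5)

The Voronoi cell of site s contains exactly those query points closer to s than to any other site. Compute squared distances from q = (3, 5) to each site:
  (0 − 3)² + (5 − 5)² = 9
  (2 − 3)² + (2 − 5)² = 10
  (0 − 3)² + (1 − 5)² = 25
  (-4 − 3)² + (2 − 5)² = 58
  (6 − 3)² + (-5 − 5)² = 109
Minimum is attained by (0, 5), so q lies in its Voronoi cell.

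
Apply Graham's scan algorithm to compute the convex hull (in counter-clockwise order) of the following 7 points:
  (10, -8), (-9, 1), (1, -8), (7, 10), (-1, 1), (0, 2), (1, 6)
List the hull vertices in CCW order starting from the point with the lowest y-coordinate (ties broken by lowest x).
Hull (CCW) = [(1, -8), (10, -8), (7, 10), (-9, 1)]

Graham scan procedure:
  1. Find the pivot p₀ = point with lowest y (tie → lowest x): (1, -8).
  2. Sort the remaining points by polar angle around p₀.
  3. Walk through sorted points, maintaining a stack; pop the top while the last three entries make a non-left turn (cross product ≤ 0).
  4. Final stack is the convex hull in CCW order: (1, -8), (10, -8), (7, 10), (-9, 1).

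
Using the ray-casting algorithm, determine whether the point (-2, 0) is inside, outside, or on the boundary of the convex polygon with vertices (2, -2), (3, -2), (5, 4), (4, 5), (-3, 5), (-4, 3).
The point (-2, 0) lies strictly outside the polygon

Cast a horizontal ray to the right from the query point and count how many polygon edges it crosses (each edge strictly once or zero times, handled with the usual half-open convention). 
Parity of crossings → even ⇒ outside.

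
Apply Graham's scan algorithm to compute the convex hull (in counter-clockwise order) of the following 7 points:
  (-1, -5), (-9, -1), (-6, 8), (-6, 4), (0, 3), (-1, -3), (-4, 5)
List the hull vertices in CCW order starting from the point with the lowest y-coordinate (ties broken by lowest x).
Hull (CCW) = [(-1, -5), (0, 3), (-6, 8), (-9, -1)]

Graham scan procedure:
  1. Find the pivot p₀ = point with lowest y (tie → lowest x): (-1, -5).
  2. Sort the remaining points by polar angle around p₀.
  3. Walk through sorted points, maintaining a stack; pop the top while the last three entries make a non-left turn (cross product ≤ 0).
  4. Final stack is the convex hull in CCW order: (-1, -5), (0, 3), (-6, 8), (-9, -1).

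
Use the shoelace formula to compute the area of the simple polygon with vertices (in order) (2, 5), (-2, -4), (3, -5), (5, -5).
Area = 69/2

Shoelace formula: Area = (1/2) |Σ_i (x_i · y_{i+1} − x_{i+1} · y_i)| (indices mod n). Compute each cross term:
  (2)(-4) − (-2)(5) = 2
  (-2)(-5) − (3)(-4) = 22
  (3)(-5) − (5)(-5) = 10
  (5)(5) − (2)(-5) = 35
Sum = 69, so (signed) Area = 69/2 = 69/2, |Area| = 69/2.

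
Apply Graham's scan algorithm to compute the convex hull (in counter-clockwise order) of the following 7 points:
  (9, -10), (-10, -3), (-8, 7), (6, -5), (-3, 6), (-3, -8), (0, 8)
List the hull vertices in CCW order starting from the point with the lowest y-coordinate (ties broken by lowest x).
Hull (CCW) = [(9, -10), (0, 8), (-8, 7), (-10, -3), (-3, -8)]

Graham scan procedure:
  1. Find the pivot p₀ = point with lowest y (tie → lowest x): (9, -10).
  2. Sort the remaining points by polar angle around p₀.
  3. Walk through sorted points, maintaining a stack; pop the top while the last three entries make a non-left turn (cross product ≤ 0).
  4. Final stack is the convex hull in CCW order: (9, -10), (0, 8), (-8, 7), (-10, -3), (-3, -8).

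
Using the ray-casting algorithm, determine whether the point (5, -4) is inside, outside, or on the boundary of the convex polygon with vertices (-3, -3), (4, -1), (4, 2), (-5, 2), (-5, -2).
The point (5, -4) lies strictly outside the polygon

Cast a horizontal ray to the right from the query point and count how many polygon edges it crosses (each edge strictly once or zero times, handled with the usual half-open convention). 
Parity of crossings → even ⇒ outside.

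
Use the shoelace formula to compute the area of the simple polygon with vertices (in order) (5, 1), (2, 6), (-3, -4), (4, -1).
Area = 33

Shoelace formula: Area = (1/2) |Σ_i (x_i · y_{i+1} − x_{i+1} · y_i)| (indices mod n). Compute each cross term:
  (5)(6) − (2)(1) = 28
  (2)(-4) − (-3)(6) = 10
  (-3)(-1) − (4)(-4) = 19
  (4)(1) − (5)(-1) = 9
Sum = 66, so (signed) Area = 66/2 = 33, |Area| = 33.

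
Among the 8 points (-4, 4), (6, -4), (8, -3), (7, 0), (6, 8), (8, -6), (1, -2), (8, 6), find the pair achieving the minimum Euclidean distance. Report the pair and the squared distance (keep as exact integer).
Pair = ((6, -4), (8, -3)); squared distance = 5

Compute all C(8, 2) = 28 pairwise squared distances (x_i − x_j)² + (y_i − y_j)². The minimum is 5, attained by the pair ((6, -4), (8, -3)).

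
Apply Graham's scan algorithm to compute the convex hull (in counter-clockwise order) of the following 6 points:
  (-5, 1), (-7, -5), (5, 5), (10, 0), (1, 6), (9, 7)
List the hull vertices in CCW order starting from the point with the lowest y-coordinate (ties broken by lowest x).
Hull (CCW) = [(-7, -5), (10, 0), (9, 7), (1, 6), (-5, 1)]

Graham scan procedure:
  1. Find the pivot p₀ = point with lowest y (tie → lowest x): (-7, -5).
  2. Sort the remaining points by polar angle around p₀.
  3. Walk through sorted points, maintaining a stack; pop the top while the last three entries make a non-left turn (cross product ≤ 0).
  4. Final stack is the convex hull in CCW order: (-7, -5), (10, 0), (9, 7), (1, 6), (-5, 1).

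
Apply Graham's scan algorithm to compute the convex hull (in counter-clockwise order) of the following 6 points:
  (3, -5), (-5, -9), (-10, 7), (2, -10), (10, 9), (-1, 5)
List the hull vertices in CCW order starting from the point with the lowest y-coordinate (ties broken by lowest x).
Hull (CCW) = [(2, -10), (10, 9), (-10, 7), (-5, -9)]

Graham scan procedure:
  1. Find the pivot p₀ = point with lowest y (tie → lowest x): (2, -10).
  2. Sort the remaining points by polar angle around p₀.
  3. Walk through sorted points, maintaining a stack; pop the top while the last three entries make a non-left turn (cross product ≤ 0).
  4. Final stack is the convex hull in CCW order: (2, -10), (10, 9), (-10, 7), (-5, -9).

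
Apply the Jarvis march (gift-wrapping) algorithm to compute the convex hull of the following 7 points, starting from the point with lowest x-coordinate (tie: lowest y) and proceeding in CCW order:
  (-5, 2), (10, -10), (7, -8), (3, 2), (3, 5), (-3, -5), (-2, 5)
Hull (CCW) = [(-5, 2), (-3, -5), (10, -10), (3, 5), (-2, 5)]

Jarvis march: at each step, from the current hull vertex p, select the next vertex q as the point such that every other point lies strictly to the left of (or on) the directed line p → q. (Equivalently: for every other point r, the cross product (q − p) × (r − p) ≥ 0.)
Starting point (lowest x, tie lowest y): (-5, 2). Wrap until returning to start. Resulting hull: (-5, 2), (-3, -5), (10, -10), (3, 5), (-2, 5).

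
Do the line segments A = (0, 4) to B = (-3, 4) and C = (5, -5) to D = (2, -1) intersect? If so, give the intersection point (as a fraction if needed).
No (intersection of containing lines falls outside at least one segment)

Parametrize and solve: t = 7/12, s = 9/4. At least one of these is outside [0, 1], so the segments do not intersect.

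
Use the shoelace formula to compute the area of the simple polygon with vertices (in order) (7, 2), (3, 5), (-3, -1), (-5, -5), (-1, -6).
Area = 58

Shoelace formula: Area = (1/2) |Σ_i (x_i · y_{i+1} − x_{i+1} · y_i)| (indices mod n). Compute each cross term:
  (7)(5) − (3)(2) = 29
  (3)(-1) − (-3)(5) = 12
  (-3)(-5) − (-5)(-1) = 10
  (-5)(-6) − (-1)(-5) = 25
  (-1)(2) − (7)(-6) = 40
Sum = 116, so (signed) Area = 116/2 = 58, |Area| = 58.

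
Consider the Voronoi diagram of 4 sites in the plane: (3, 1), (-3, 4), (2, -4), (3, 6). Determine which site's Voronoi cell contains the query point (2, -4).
Nearest site = (2, -4)

The Voronoi cell of site s contains exactly those query points closer to s than to any other site. Compute squared distances from q = (2, -4) to each site:
  (2 − 2)² + (-4 − -4)² = 0
  (3 − 2)² + (1 − -4)² = 26
  (-3 − 2)² + (4 − -4)² = 89
  (3 − 2)² + (6 − -4)² = 101
Minimum is attained by (2, -4), so q lies in its Voronoi cell.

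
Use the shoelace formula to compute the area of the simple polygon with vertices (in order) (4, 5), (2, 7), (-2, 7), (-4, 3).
Area = 18

Shoelace formula: Area = (1/2) |Σ_i (x_i · y_{i+1} − x_{i+1} · y_i)| (indices mod n). Compute each cross term:
  (4)(7) − (2)(5) = 18
  (2)(7) − (-2)(7) = 28
  (-2)(3) − (-4)(7) = 22
  (-4)(5) − (4)(3) = -32
Sum = 36, so (signed) Area = 36/2 = 18, |Area| = 18.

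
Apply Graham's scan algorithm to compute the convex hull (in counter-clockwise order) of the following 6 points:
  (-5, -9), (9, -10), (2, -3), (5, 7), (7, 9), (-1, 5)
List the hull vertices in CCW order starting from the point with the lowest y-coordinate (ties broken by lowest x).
Hull (CCW) = [(9, -10), (7, 9), (-1, 5), (-5, -9)]

Graham scan procedure:
  1. Find the pivot p₀ = point with lowest y (tie → lowest x): (9, -10).
  2. Sort the remaining points by polar angle around p₀.
  3. Walk through sorted points, maintaining a stack; pop the top while the last three entries make a non-left turn (cross product ≤ 0).
  4. Final stack is the convex hull in CCW order: (9, -10), (7, 9), (-1, 5), (-5, -9).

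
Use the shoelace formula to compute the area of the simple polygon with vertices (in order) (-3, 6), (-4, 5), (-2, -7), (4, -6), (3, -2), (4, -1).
Area = 123/2

Shoelace formula: Area = (1/2) |Σ_i (x_i · y_{i+1} − x_{i+1} · y_i)| (indices mod n). Compute each cross term:
  (-3)(5) − (-4)(6) = 9
  (-4)(-7) − (-2)(5) = 38
  (-2)(-6) − (4)(-7) = 40
  (4)(-2) − (3)(-6) = 10
  (3)(-1) − (4)(-2) = 5
  (4)(6) − (-3)(-1) = 21
Sum = 123, so (signed) Area = 123/2 = 123/2, |Area| = 123/2.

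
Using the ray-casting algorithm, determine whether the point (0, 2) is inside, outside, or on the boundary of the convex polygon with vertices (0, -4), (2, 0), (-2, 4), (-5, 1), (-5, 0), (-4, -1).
The point (0, 2) lies on the polygon boundary

Boundary check: the query satisfies the collinearity and bounding-box conditions for some polygon edge, so it lies exactly on the boundary.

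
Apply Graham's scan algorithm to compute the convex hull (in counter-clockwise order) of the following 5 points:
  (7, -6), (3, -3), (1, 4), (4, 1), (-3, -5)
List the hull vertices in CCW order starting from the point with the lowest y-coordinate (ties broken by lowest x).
Hull (CCW) = [(7, -6), (4, 1), (1, 4), (-3, -5)]

Graham scan procedure:
  1. Find the pivot p₀ = point with lowest y (tie → lowest x): (7, -6).
  2. Sort the remaining points by polar angle around p₀.
  3. Walk through sorted points, maintaining a stack; pop the top while the last three entries make a non-left turn (cross product ≤ 0).
  4. Final stack is the convex hull in CCW order: (7, -6), (4, 1), (1, 4), (-3, -5).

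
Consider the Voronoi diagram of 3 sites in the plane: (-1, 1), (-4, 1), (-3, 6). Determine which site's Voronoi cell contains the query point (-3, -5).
Nearest site = (-4, 1)

The Voronoi cell of site s contains exactly those query points closer to s than to any other site. Compute squared distances from q = (-3, -5) to each site:
  (-4 − -3)² + (1 − -5)² = 37
  (-1 − -3)² + (1 − -5)² = 40
  (-3 − -3)² + (6 − -5)² = 121
Minimum is attained by (-4, 1), so q lies in its Voronoi cell.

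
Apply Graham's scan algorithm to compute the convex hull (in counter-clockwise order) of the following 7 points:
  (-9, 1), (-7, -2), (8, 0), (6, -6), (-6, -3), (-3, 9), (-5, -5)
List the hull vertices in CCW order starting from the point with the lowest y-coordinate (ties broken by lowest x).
Hull (CCW) = [(6, -6), (8, 0), (-3, 9), (-9, 1), (-5, -5)]

Graham scan procedure:
  1. Find the pivot p₀ = point with lowest y (tie → lowest x): (6, -6).
  2. Sort the remaining points by polar angle around p₀.
  3. Walk through sorted points, maintaining a stack; pop the top while the last three entries make a non-left turn (cross product ≤ 0).
  4. Final stack is the convex hull in CCW order: (6, -6), (8, 0), (-3, 9), (-9, 1), (-5, -5).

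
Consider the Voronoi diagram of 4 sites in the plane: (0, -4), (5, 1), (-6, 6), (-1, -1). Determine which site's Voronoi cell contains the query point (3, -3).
Nearest site = (0, -4)

The Voronoi cell of site s contains exactly those query points closer to s than to any other site. Compute squared distances from q = (3, -3) to each site:
  (0 − 3)² + (-4 − -3)² = 10
  (-1 − 3)² + (-1 − -3)² = 20
  (5 − 3)² + (1 − -3)² = 20
  (-6 − 3)² + (6 − -3)² = 162
Minimum is attained by (0, -4), so q lies in its Voronoi cell.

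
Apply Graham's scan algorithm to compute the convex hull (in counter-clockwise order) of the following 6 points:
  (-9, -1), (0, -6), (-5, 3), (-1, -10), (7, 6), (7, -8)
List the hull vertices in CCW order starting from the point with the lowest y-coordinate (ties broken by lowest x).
Hull (CCW) = [(-1, -10), (7, -8), (7, 6), (-5, 3), (-9, -1)]

Graham scan procedure:
  1. Find the pivot p₀ = point with lowest y (tie → lowest x): (-1, -10).
  2. Sort the remaining points by polar angle around p₀.
  3. Walk through sorted points, maintaining a stack; pop the top while the last three entries make a non-left turn (cross product ≤ 0).
  4. Final stack is the convex hull in CCW order: (-1, -10), (7, -8), (7, 6), (-5, 3), (-9, -1).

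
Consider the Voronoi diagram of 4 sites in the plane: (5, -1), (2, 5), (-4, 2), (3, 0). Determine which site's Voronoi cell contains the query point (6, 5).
Nearest site = (2, 5)

The Voronoi cell of site s contains exactly those query points closer to s than to any other site. Compute squared distances from q = (6, 5) to each site:
  (2 − 6)² + (5 − 5)² = 16
  (3 − 6)² + (0 − 5)² = 34
  (5 − 6)² + (-1 − 5)² = 37
  (-4 − 6)² + (2 − 5)² = 109
Minimum is attained by (2, 5), so q lies in its Voronoi cell.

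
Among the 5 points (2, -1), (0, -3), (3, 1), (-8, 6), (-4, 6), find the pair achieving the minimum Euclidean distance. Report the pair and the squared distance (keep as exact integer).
Pair = ((2, -1), (3, 1)); squared distance = 5

Compute all C(5, 2) = 10 pairwise squared distances (x_i − x_j)² + (y_i − y_j)². The minimum is 5, attained by the pair ((2, -1), (3, 1)).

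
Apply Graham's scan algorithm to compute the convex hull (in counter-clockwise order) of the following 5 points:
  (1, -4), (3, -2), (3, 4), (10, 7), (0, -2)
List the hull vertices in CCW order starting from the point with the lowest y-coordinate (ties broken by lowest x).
Hull (CCW) = [(1, -4), (3, -2), (10, 7), (3, 4), (0, -2)]

Graham scan procedure:
  1. Find the pivot p₀ = point with lowest y (tie → lowest x): (1, -4).
  2. Sort the remaining points by polar angle around p₀.
  3. Walk through sorted points, maintaining a stack; pop the top while the last three entries make a non-left turn (cross product ≤ 0).
  4. Final stack is the convex hull in CCW order: (1, -4), (3, -2), (10, 7), (3, 4), (0, -2).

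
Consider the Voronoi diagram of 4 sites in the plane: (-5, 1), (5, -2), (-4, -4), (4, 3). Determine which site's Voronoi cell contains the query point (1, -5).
Nearest site = (5, -2)

The Voronoi cell of site s contains exactly those query points closer to s than to any other site. Compute squared distances from q = (1, -5) to each site:
  (5 − 1)² + (-2 − -5)² = 25
  (-4 − 1)² + (-4 − -5)² = 26
  (-5 − 1)² + (1 − -5)² = 72
  (4 − 1)² + (3 − -5)² = 73
Minimum is attained by (5, -2), so q lies in its Voronoi cell.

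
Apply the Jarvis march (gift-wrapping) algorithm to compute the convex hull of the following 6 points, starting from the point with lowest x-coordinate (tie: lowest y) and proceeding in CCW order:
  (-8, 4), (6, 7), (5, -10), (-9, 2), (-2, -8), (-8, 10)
Hull (CCW) = [(-9, 2), (-2, -8), (5, -10), (6, 7), (-8, 10)]

Jarvis march: at each step, from the current hull vertex p, select the next vertex q as the point such that every other point lies strictly to the left of (or on) the directed line p → q. (Equivalently: for every other point r, the cross product (q − p) × (r − p) ≥ 0.)
Starting point (lowest x, tie lowest y): (-9, 2). Wrap until returning to start. Resulting hull: (-9, 2), (-2, -8), (5, -10), (6, 7), (-8, 10).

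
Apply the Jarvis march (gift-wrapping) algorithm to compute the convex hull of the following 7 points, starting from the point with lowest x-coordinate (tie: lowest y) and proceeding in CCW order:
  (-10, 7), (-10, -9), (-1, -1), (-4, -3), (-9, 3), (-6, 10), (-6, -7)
Hull (CCW) = [(-10, -9), (-6, -7), (-1, -1), (-6, 10), (-10, 7)]

Jarvis march: at each step, from the current hull vertex p, select the next vertex q as the point such that every other point lies strictly to the left of (or on) the directed line p → q. (Equivalently: for every other point r, the cross product (q − p) × (r − p) ≥ 0.)
Starting point (lowest x, tie lowest y): (-10, -9). Wrap until returning to start. Resulting hull: (-10, -9), (-6, -7), (-1, -1), (-6, 10), (-10, 7).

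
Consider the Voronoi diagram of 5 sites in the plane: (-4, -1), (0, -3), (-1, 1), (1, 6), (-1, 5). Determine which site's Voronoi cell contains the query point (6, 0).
Nearest site = (0, -3)

The Voronoi cell of site s contains exactly those query points closer to s than to any other site. Compute squared distances from q = (6, 0) to each site:
  (0 − 6)² + (-3 − 0)² = 45
  (-1 − 6)² + (1 − 0)² = 50
  (1 − 6)² + (6 − 0)² = 61
  (-1 − 6)² + (5 − 0)² = 74
  (-4 − 6)² + (-1 − 0)² = 101
Minimum is attained by (0, -3), so q lies in its Voronoi cell.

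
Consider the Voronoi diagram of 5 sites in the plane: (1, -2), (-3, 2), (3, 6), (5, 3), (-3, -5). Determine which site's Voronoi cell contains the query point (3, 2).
Nearest site = (5, 3)

The Voronoi cell of site s contains exactly those query points closer to s than to any other site. Compute squared distances from q = (3, 2) to each site:
  (5 − 3)² + (3 − 2)² = 5
  (3 − 3)² + (6 − 2)² = 16
  (1 − 3)² + (-2 − 2)² = 20
  (-3 − 3)² + (2 − 2)² = 36
  (-3 − 3)² + (-5 − 2)² = 85
Minimum is attained by (5, 3), so q lies in its Voronoi cell.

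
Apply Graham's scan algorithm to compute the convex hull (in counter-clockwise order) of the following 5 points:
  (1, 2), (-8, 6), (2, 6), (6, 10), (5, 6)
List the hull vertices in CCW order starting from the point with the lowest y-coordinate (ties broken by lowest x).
Hull (CCW) = [(1, 2), (5, 6), (6, 10), (-8, 6)]

Graham scan procedure:
  1. Find the pivot p₀ = point with lowest y (tie → lowest x): (1, 2).
  2. Sort the remaining points by polar angle around p₀.
  3. Walk through sorted points, maintaining a stack; pop the top while the last three entries make a non-left turn (cross product ≤ 0).
  4. Final stack is the convex hull in CCW order: (1, 2), (5, 6), (6, 10), (-8, 6).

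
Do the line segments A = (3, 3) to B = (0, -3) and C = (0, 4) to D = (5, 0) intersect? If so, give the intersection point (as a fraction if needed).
Yes; intersection at (5/2, 2) (t = 1/6 on AB, s = 1/2 on CD)

Parametrize AB as A + t(B − A) = (3 + -3 t, 3 + -6 t) and CD as C + s(D − C) = (0 + 5 s, 4 + -4 s). Solve the linear system for (t, s). Determinant = -42 ≠ 0, so a unique intersection of the containing lines exists. Solution: t = 1/6, s = 1/2 — both in [0, 1], so the segments cross. Intersection point: (5/2, 2).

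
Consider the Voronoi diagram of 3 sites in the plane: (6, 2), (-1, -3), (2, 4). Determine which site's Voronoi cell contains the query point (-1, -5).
Nearest site = (-1, -3)

The Voronoi cell of site s contains exactly those query points closer to s than to any other site. Compute squared distances from q = (-1, -5) to each site:
  (-1 − -1)² + (-3 − -5)² = 4
  (2 − -1)² + (4 − -5)² = 90
  (6 − -1)² + (2 − -5)² = 98
Minimum is attained by (-1, -3), so q lies in its Voronoi cell.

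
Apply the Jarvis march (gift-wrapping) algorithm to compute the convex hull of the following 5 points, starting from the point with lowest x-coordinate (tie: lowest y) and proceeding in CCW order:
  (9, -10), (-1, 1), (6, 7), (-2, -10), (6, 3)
Hull (CCW) = [(-2, -10), (9, -10), (6, 7), (-1, 1)]

Jarvis march: at each step, from the current hull vertex p, select the next vertex q as the point such that every other point lies strictly to the left of (or on) the directed line p → q. (Equivalently: for every other point r, the cross product (q − p) × (r − p) ≥ 0.)
Starting point (lowest x, tie lowest y): (-2, -10). Wrap until returning to start. Resulting hull: (-2, -10), (9, -10), (6, 7), (-1, 1).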